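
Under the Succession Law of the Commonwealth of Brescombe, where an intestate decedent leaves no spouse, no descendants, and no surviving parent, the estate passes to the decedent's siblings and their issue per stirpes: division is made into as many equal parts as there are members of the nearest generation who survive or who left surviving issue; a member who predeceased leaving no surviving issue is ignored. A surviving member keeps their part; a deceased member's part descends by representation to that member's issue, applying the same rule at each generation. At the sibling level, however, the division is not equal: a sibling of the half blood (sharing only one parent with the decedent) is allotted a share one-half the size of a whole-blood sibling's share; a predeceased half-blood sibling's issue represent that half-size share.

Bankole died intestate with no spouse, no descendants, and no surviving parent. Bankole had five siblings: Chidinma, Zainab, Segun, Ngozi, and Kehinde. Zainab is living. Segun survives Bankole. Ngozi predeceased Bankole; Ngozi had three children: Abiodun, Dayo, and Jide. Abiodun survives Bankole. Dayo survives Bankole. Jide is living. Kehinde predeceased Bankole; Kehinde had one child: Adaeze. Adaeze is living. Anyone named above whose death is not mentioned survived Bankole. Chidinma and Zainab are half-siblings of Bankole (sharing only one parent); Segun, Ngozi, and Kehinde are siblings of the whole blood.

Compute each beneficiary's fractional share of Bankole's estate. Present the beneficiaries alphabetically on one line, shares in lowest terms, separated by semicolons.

Abiodun 1/12; Adaeze 1/4; Chidinma 1/8; Dayo 1/12; Jide 1/12; Segun 1/4; Zainab 1/8

No spouse, descendants, or parent survives, so the estate passes to Bankole's siblings per stirpes.
Half-blood siblings count for one-half the weight of whole-blood siblings at the initial division.
Dividing 1 in proportion to weights (total weight 4): Chidinma (weight 1/2) → 1/8; Zainab (weight 1/2) → 1/8; Segun (weight 1) → 1/4; Ngozi (weight 1) → 1/4; Kehinde (weight 1) → 1/4.
Chidinma is living and takes 1/8.
Zainab is living and takes 1/8.
Segun is living and takes 1/4.
Ngozi predeceased; the 1/4 allotted to Ngozi's branch passes to Ngozi's issue by representation.
The 1/4 is divided into 3 equal shares of 1/12 among Abiodun, Dayo, Jide.
Abiodun is living and takes 1/12.
Dayo is living and takes 1/12.
Jide is living and takes 1/12.
Kehinde predeceased; the 1/4 allotted to Kehinde's branch passes to Kehinde's issue by representation.
Adaeze is the sole taker at this level and receives the full 1/4.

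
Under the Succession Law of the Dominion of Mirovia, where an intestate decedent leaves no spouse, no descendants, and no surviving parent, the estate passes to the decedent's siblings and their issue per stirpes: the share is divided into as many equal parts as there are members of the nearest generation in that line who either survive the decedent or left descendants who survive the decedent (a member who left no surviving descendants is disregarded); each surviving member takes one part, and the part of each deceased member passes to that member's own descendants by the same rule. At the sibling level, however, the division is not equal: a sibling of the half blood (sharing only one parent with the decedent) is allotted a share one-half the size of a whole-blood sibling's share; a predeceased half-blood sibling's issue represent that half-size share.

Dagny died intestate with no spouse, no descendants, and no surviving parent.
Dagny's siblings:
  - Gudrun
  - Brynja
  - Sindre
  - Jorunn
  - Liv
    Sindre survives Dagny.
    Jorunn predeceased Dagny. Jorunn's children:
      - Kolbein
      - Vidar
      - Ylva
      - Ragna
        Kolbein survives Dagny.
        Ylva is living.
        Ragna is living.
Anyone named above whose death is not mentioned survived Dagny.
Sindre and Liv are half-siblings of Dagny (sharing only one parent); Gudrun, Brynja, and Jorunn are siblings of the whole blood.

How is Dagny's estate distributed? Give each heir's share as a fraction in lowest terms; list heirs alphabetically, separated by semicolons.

No spouse, descendants, or parent survives, so the estate passes to Dagny's siblings per stirpes.
Half-blood siblings count for one-half the weight of whole-blood siblings at the initial division.
Dividing 1 in proportion to weights (total weight 4): Gudrun (weight 1) → 1/4; Brynja (weight 1) → 1/4; Sindre (weight 1/2) → 1/8; Jorunn (weight 1) → 1/4; Liv (weight 1/2) → 1/8.
Gudrun is living and takes 1/4.
Brynja is living and takes 1/4.
Sindre is living and takes 1/8.
Jorunn predeceased; the 1/4 allotted to Jorunn's branch passes to Jorunn's issue by representation.
The 1/4 is divided into 4 equal shares of 1/16 among Kolbein, Vidar, Ylva, Ragna.
Kolbein is living and takes 1/16.
Vidar is living and takes 1/16.
Ylva is living and takes 1/16.
Ragna is living and takes 1/16.
Liv is living and takes 1/8.

Brynja 1/4; Gudrun 1/4; Kolbein 1/16; Liv 1/8; Ragna 1/16; Sindre 1/8; Vidar 1/16; Ylva 1/16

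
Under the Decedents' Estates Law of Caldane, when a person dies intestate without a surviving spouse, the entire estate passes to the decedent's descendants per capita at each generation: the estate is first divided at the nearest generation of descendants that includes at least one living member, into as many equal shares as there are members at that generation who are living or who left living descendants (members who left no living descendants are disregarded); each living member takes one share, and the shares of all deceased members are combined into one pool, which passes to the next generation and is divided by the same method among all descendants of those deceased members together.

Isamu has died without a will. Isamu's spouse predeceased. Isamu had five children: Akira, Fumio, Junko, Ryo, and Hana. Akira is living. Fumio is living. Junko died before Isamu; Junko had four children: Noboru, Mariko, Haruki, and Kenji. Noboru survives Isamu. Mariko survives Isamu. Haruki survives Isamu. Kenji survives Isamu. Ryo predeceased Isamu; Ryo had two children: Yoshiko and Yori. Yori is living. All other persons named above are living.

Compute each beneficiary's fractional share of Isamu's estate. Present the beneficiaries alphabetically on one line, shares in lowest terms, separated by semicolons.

Akira 1/5; Fumio 1/5; Hana 1/5; Haruki 1/15; Kenji 1/15; Mariko 1/15; Noboru 1/15; Yori 1/15; Yoshiko 1/15

There is no surviving spouse, so the entire estate passes to Isamu's descendants per capita at each generation.
At generation 1 (Akira, Fumio, Junko, Ryo, Hana) there are 5 shares of (1)/5 = 1/5 each.
Living: Akira, Fumio, and Hana — each takes 1/5.
Deceased: Junko and Ryo. Their combined 2/5 is pooled and carried to generation 2.
At generation 2 (Noboru, Mariko, Haruki, Kenji, Yoshiko, Yori) there are 6 shares of (2/5)/6 = 1/15 each.
Living: Noboru, Mariko, Haruki, Kenji, Yoshiko, and Yori — each takes 1/15.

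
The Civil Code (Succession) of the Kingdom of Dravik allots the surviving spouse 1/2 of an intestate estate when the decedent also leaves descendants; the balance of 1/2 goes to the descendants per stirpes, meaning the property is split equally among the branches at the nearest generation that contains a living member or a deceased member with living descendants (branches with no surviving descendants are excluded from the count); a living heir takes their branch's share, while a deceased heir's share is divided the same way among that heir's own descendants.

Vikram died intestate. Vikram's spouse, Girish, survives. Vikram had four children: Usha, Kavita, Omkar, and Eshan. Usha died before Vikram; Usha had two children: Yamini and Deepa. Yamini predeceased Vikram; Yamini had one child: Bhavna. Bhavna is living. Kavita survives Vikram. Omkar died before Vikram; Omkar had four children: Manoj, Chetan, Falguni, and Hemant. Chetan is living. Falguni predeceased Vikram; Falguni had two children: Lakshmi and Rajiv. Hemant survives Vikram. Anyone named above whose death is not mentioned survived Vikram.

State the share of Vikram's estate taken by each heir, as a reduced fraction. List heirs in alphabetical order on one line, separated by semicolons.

Bhavna 1/16; Chetan 1/32; Deepa 1/16; Eshan 1/8; Girish 1/2; Hemant 1/32; Kavita 1/8; Lakshmi 1/64; Manoj 1/32; Rajiv 1/64

Girish, as surviving spouse, takes 1/2.
The remaining 1/2 passes to Vikram's descendants per stirpes.
The 1/2 is divided into 4 equal shares of 1/8 among Usha, Kavita, Omkar, Eshan.
Usha predeceased; the 1/8 allotted to Usha's branch passes to Usha's issue by representation.
The 1/8 is divided into 2 equal shares of 1/16 among Yamini, Deepa.
Yamini predeceased; the 1/16 allotted to Yamini's branch passes to Yamini's issue by representation.
Bhavna is the sole taker at this level and receives the full 1/16.
Deepa is living and takes 1/16.
Kavita is living and takes 1/8.
Omkar predeceased; the 1/8 allotted to Omkar's branch passes to Omkar's issue by representation.
The 1/8 is divided into 4 equal shares of 1/32 among Manoj, Chetan, Falguni, Hemant.
Manoj is living and takes 1/32.
Chetan is living and takes 1/32.
Falguni predeceased; the 1/32 allotted to Falguni's branch passes to Falguni's issue by representation.
The 1/32 is divided into 2 equal shares of 1/64 among Lakshmi, Rajiv.
Lakshmi is living and takes 1/64.
Rajiv is living and takes 1/64.
Hemant is living and takes 1/32.
Eshan is living and takes 1/8.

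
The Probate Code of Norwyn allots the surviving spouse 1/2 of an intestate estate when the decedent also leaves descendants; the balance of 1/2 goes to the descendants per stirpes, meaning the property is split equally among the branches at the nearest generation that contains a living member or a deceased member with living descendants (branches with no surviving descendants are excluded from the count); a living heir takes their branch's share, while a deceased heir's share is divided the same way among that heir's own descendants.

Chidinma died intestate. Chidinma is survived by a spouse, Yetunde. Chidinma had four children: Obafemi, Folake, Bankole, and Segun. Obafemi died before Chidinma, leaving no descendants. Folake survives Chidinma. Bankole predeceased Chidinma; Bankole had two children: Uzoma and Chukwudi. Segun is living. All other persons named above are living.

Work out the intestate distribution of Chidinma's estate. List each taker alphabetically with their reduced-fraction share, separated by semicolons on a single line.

Yetunde, as surviving spouse, takes 1/2.
The remaining 1/2 passes to Chidinma's descendants per stirpes.
Obafemi left no surviving issue, so that branch lapses and is disregarded.
The 1/2 is divided into 3 equal shares of 1/6 among Folake, Bankole, Segun.
Folake is living and takes 1/6.
Bankole predeceased; the 1/6 allotted to Bankole's branch passes to Bankole's issue by representation.
The 1/6 is divided into 2 equal shares of 1/12 among Uzoma, Chukwudi.
Uzoma is living and takes 1/12.
Chukwudi is living and takes 1/12.
Segun is living and takes 1/6.

Chukwudi 1/12; Folake 1/6; Segun 1/6; Uzoma 1/12; Yetunde 1/2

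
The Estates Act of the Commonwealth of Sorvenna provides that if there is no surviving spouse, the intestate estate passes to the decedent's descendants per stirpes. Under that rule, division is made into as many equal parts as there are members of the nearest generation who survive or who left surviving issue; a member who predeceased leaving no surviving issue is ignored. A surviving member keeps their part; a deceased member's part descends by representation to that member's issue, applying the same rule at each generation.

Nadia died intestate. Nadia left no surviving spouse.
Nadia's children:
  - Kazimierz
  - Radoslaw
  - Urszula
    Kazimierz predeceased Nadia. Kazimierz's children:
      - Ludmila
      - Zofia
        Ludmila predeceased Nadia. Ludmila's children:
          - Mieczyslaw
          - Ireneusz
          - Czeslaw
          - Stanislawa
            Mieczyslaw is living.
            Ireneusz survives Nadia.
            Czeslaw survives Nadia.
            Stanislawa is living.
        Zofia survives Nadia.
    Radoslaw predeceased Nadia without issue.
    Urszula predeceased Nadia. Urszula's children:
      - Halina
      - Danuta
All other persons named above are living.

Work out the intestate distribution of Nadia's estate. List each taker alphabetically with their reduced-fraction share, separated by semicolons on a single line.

There is no surviving spouse, so the entire estate passes to Nadia's descendants per stirpes.
Radoslaw left no surviving issue, so that branch lapses and is disregarded.
The estate is divided into 2 equal shares of 1/2 among Kazimierz, Urszula.
Kazimierz predeceased; the 1/2 allotted to Kazimierz's branch passes to Kazimierz's issue by representation.
The 1/2 is divided into 2 equal shares of 1/4 among Ludmila, Zofia.
Ludmila predeceased; the 1/4 allotted to Ludmila's branch passes to Ludmila's issue by representation.
The 1/4 is divided into 4 equal shares of 1/16 among Mieczyslaw, Ireneusz, Czeslaw, Stanislawa.
Mieczyslaw is living and takes 1/16.
Ireneusz is living and takes 1/16.
Czeslaw is living and takes 1/16.
Stanislawa is living and takes 1/16.
Zofia is living and takes 1/4.
Urszula predeceased; the 1/2 allotted to Urszula's branch passes to Urszula's issue by representation.
The 1/2 is divided into 2 equal shares of 1/4 among Halina, Danuta.
Halina is living and takes 1/4.
Danuta is living and takes 1/4.

Czeslaw 1/16; Danuta 1/4; Halina 1/4; Ireneusz 1/16; Mieczyslaw 1/16; Stanislawa 1/16; Zofia 1/4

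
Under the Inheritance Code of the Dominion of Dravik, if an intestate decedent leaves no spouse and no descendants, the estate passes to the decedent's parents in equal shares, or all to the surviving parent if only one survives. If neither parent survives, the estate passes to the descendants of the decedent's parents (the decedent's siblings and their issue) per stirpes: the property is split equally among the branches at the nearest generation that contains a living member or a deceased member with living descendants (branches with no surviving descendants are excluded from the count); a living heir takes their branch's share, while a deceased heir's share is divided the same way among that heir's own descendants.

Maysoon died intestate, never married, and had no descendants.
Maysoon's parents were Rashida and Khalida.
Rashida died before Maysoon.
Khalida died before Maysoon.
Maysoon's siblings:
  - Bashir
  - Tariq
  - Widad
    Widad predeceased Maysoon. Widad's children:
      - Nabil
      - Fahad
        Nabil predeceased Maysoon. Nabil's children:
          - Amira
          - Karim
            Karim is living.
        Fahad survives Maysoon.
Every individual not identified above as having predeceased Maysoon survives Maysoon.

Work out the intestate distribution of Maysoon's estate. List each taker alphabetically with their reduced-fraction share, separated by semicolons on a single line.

Neither parent survives and there are no descendants, so the estate passes to Maysoon's siblings and their issue per stirpes.
The estate is divided into 3 equal shares of 1/3 among Bashir, Tariq, Widad.
Bashir is living and takes 1/3.
Tariq is living and takes 1/3.
Widad predeceased; the 1/3 allotted to Widad's branch passes to Widad's issue by representation.
The 1/3 is divided into 2 equal shares of 1/6 among Nabil, Fahad.
Nabil predeceased; the 1/6 allotted to Nabil's branch passes to Nabil's issue by representation.
The 1/6 is divided into 2 equal shares of 1/12 among Amira, Karim.
Amira is living and takes 1/12.
Karim is living and takes 1/12.
Fahad is living and takes 1/6.

Amira 1/12; Bashir 1/3; Fahad 1/6; Karim 1/12; Tariq 1/3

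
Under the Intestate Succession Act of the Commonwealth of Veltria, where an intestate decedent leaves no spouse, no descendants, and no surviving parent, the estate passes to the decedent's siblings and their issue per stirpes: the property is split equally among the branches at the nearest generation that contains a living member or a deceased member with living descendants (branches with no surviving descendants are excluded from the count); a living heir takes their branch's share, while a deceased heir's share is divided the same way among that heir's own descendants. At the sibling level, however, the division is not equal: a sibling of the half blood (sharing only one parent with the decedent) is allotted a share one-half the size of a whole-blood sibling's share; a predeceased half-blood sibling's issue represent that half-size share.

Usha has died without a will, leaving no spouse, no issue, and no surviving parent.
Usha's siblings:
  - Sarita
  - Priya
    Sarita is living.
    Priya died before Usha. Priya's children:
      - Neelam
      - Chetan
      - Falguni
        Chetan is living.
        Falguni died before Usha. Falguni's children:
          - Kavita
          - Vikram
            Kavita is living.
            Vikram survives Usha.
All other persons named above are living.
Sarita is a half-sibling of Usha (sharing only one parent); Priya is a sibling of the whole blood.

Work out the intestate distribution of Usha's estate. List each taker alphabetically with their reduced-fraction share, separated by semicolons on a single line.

No spouse, descendants, or parent survives, so the estate passes to Usha's siblings per stirpes.
Half-blood siblings count for one-half the weight of whole-blood siblings at the initial division.
Dividing 1 in proportion to weights (total weight 3/2): Sarita (weight 1/2) → 1/3; Priya (weight 1) → 2/3.
Sarita is living and takes 1/3.
Priya predeceased; the 2/3 allotted to Priya's branch passes to Priya's issue by representation.
The 2/3 is divided into 3 equal shares of 2/9 among Neelam, Chetan, Falguni.
Neelam is living and takes 2/9.
Chetan is living and takes 2/9.
Falguni predeceased; the 2/9 allotted to Falguni's branch passes to Falguni's issue by representation.
The 2/9 is divided into 2 equal shares of 1/9 among Kavita, Vikram.
Kavita is living and takes 1/9.
Vikram is living and takes 1/9.

Chetan 2/9; Kavita 1/9; Neelam 2/9; Sarita 1/3; Vikram 1/9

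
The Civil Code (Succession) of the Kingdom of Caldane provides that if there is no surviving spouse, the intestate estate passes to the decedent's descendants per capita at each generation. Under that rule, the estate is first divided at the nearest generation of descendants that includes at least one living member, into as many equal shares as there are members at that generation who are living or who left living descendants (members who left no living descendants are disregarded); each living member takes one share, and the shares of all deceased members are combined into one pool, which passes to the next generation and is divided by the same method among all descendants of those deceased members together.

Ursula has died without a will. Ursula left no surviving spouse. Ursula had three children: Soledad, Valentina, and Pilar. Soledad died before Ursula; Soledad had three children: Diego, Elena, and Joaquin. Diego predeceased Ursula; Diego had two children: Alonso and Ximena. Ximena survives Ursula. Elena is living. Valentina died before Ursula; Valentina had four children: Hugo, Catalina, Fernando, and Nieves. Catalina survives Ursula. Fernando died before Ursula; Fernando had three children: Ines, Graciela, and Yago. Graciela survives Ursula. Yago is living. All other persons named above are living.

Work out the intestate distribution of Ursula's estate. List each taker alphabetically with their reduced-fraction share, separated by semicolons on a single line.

There is no surviving spouse, so the entire estate passes to Ursula's descendants per capita at each generation.
At generation 1 (Soledad, Valentina, Pilar) there are 3 shares of (1)/3 = 1/3 each.
Living: Pilar — each takes 1/3.
Deceased: Soledad and Valentina. Their combined 2/3 is pooled and carried to generation 2.
At generation 2 (Diego, Elena, Joaquin, Hugo, Catalina, Fernando, Nieves) there are 7 shares of (2/3)/7 = 2/21 each.
Living: Elena, Joaquin, Hugo, Catalina, and Nieves — each takes 2/21.
Deceased: Diego and Fernando. Their combined 4/21 is pooled and carried to generation 3.
At generation 3 (Alonso, Ximena, Ines, Graciela, Yago) there are 5 shares of (4/21)/5 = 4/105 each.
Living: Alonso, Ximena, Ines, Graciela, and Yago — each takes 4/105.

Alonso 4/105; Catalina 2/21; Elena 2/21; Graciela 4/105; Hugo 2/21; Ines 4/105; Joaquin 2/21; Nieves 2/21; Pilar 1/3; Ximena 4/105; Yago 4/105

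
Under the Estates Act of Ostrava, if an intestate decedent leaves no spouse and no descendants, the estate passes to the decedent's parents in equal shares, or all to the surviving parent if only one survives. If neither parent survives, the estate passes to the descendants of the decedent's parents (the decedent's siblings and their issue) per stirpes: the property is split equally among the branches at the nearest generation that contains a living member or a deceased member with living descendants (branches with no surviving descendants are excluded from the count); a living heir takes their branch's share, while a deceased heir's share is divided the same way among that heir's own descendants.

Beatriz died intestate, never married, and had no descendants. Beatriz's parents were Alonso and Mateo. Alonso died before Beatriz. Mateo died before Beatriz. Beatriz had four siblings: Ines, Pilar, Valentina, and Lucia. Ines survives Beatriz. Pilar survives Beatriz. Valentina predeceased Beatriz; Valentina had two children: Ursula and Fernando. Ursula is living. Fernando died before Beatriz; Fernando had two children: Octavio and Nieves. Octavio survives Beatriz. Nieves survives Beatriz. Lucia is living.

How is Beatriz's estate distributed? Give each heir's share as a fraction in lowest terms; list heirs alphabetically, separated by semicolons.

Ines 1/4; Lucia 1/4; Nieves 1/16; Octavio 1/16; Pilar 1/4; Ursula 1/8

Neither parent survives and there are no descendants, so the estate passes to Beatriz's siblings and their issue per stirpes.
The estate is divided into 4 equal shares of 1/4 among Ines, Pilar, Valentina, Lucia.
Ines is living and takes 1/4.
Pilar is living and takes 1/4.
Valentina predeceased; the 1/4 allotted to Valentina's branch passes to Valentina's issue by representation.
The 1/4 is divided into 2 equal shares of 1/8 among Ursula, Fernando.
Ursula is living and takes 1/8.
Fernando predeceased; the 1/8 allotted to Fernando's branch passes to Fernando's issue by representation.
The 1/8 is divided into 2 equal shares of 1/16 among Octavio, Nieves.
Octavio is living and takes 1/16.
Nieves is living and takes 1/16.
Lucia is living and takes 1/4.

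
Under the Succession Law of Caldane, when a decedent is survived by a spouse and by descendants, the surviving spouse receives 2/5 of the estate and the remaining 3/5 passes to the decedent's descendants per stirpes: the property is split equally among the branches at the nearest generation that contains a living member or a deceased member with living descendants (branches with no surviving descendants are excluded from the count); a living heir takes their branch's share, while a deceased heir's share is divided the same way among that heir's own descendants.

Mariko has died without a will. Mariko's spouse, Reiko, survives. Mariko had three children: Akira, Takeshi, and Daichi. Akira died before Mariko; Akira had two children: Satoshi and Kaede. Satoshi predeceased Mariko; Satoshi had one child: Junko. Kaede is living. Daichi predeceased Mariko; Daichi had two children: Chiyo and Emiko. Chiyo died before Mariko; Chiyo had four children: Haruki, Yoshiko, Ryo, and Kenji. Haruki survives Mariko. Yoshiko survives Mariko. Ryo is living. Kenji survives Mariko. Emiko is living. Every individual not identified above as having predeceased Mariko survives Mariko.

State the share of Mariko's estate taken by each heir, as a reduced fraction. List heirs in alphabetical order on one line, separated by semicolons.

Emiko 1/10; Haruki 1/40; Junko 1/10; Kaede 1/10; Kenji 1/40; Reiko 2/5; Ryo 1/40; Takeshi 1/5; Yoshiko 1/40

Reiko, as surviving spouse, takes 2/5.
The remaining 3/5 passes to Mariko's descendants per stirpes.
The 3/5 is divided into 3 equal shares of 1/5 among Akira, Takeshi, Daichi.
Akira predeceased; the 1/5 allotted to Akira's branch passes to Akira's issue by representation.
The 1/5 is divided into 2 equal shares of 1/10 among Satoshi, Kaede.
Satoshi predeceased; the 1/10 allotted to Satoshi's branch passes to Satoshi's issue by representation.
Junko is the sole taker at this level and receives the full 1/10.
Kaede is living and takes 1/10.
Takeshi is living and takes 1/5.
Daichi predeceased; the 1/5 allotted to Daichi's branch passes to Daichi's issue by representation.
The 1/5 is divided into 2 equal shares of 1/10 among Chiyo, Emiko.
Chiyo predeceased; the 1/10 allotted to Chiyo's branch passes to Chiyo's issue by representation.
The 1/10 is divided into 4 equal shares of 1/40 among Haruki, Yoshiko, Ryo, Kenji.
Haruki is living and takes 1/40.
Yoshiko is living and takes 1/40.
Ryo is living and takes 1/40.
Kenji is living and takes 1/40.
Emiko is living and takes 1/10.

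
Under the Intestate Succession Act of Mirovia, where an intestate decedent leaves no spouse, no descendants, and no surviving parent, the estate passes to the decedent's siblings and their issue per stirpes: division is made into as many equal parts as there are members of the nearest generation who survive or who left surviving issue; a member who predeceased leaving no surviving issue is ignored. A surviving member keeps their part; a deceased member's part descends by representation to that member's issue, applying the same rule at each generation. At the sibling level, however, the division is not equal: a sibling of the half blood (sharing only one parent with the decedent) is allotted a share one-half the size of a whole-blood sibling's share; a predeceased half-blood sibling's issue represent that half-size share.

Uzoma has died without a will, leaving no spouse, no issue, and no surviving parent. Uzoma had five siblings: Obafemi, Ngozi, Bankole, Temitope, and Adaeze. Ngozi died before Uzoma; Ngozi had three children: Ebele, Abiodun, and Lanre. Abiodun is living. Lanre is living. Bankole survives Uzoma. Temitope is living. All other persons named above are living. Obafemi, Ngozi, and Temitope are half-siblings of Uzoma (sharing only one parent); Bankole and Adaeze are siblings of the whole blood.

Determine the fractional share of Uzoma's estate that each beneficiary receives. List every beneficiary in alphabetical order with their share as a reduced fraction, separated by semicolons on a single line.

No spouse, descendants, or parent survives, so the estate passes to Uzoma's siblings per stirpes.
Half-blood siblings count for one-half the weight of whole-blood siblings at the initial division.
Dividing 1 in proportion to weights (total weight 7/2): Obafemi (weight 1/2) → 1/7; Ngozi (weight 1/2) → 1/7; Bankole (weight 1) → 2/7; Temitope (weight 1/2) → 1/7; Adaeze (weight 1) → 2/7.
Obafemi is living and takes 1/7.
Ngozi predeceased; the 1/7 allotted to Ngozi's branch passes to Ngozi's issue by representation.
The 1/7 is divided into 3 equal shares of 1/21 among Ebele, Abiodun, Lanre.
Ebele is living and takes 1/21.
Abiodun is living and takes 1/21.
Lanre is living and takes 1/21.
Bankole is living and takes 2/7.
Temitope is living and takes 1/7.
Adaeze is living and takes 2/7.

Abiodun 1/21; Adaeze 2/7; Bankole 2/7; Ebele 1/21; Lanre 1/21; Obafemi 1/7; Temitope 1/7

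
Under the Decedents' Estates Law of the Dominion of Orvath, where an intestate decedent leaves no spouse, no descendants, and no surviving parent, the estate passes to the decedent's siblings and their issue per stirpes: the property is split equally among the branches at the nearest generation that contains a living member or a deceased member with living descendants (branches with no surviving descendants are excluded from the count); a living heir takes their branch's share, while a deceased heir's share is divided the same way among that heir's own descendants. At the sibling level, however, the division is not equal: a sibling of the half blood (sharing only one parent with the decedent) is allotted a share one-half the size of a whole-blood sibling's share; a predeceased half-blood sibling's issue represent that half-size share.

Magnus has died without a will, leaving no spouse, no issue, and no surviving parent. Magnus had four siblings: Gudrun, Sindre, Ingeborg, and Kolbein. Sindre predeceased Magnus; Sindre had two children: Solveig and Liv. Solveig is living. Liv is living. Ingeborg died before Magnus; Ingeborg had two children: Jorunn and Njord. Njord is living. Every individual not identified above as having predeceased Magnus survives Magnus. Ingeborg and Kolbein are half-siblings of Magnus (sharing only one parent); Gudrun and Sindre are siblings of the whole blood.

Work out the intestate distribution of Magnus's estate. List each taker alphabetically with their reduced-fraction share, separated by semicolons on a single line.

Gudrun 1/3; Jorunn 1/12; Kolbein 1/6; Liv 1/6; Njord 1/12; Solveig 1/6

No spouse, descendants, or parent survives, so the estate passes to Magnus's siblings per stirpes.
Half-blood siblings count for one-half the weight of whole-blood siblings at the initial division.
Dividing 1 in proportion to weights (total weight 3): Gudrun (weight 1) → 1/3; Sindre (weight 1) → 1/3; Ingeborg (weight 1/2) → 1/6; Kolbein (weight 1/2) → 1/6.
Gudrun is living and takes 1/3.
Sindre predeceased; the 1/3 allotted to Sindre's branch passes to Sindre's issue by representation.
The 1/3 is divided into 2 equal shares of 1/6 among Solveig, Liv.
Solveig is living and takes 1/6.
Liv is living and takes 1/6.
Ingeborg predeceased; the 1/6 allotted to Ingeborg's branch passes to Ingeborg's issue by representation.
The 1/6 is divided into 2 equal shares of 1/12 among Jorunn, Njord.
Jorunn is living and takes 1/12.
Njord is living and takes 1/12.
Kolbein is living and takes 1/6.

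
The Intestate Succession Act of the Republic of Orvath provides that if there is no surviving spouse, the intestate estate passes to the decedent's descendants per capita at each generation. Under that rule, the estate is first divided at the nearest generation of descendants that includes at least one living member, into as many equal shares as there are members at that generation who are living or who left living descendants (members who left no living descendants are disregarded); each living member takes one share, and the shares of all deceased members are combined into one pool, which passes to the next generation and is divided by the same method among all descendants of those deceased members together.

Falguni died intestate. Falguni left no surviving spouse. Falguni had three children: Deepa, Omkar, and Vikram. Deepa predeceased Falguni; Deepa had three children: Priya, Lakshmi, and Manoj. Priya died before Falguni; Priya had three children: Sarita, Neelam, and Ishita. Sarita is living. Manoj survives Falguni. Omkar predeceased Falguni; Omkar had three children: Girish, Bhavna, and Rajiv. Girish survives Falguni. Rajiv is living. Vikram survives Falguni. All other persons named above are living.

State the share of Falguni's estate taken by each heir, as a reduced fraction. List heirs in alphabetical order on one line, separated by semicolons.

Bhavna 1/9; Girish 1/9; Ishita 1/27; Lakshmi 1/9; Manoj 1/9; Neelam 1/27; Rajiv 1/9; Sarita 1/27; Vikram 1/3

There is no surviving spouse, so the entire estate passes to Falguni's descendants per capita at each generation.
At generation 1 (Deepa, Omkar, Vikram) there are 3 shares of (1)/3 = 1/3 each.
Living: Vikram — each takes 1/3.
Deceased: Deepa and Omkar. Their combined 2/3 is pooled and carried to generation 2.
At generation 2 (Priya, Lakshmi, Manoj, Girish, Bhavna, Rajiv) there are 6 shares of (2/3)/6 = 1/9 each.
Living: Lakshmi, Manoj, Girish, Bhavna, and Rajiv — each takes 1/9.
Deceased: Priya. That 1/9 share is carried to generation 3.
At generation 3 (Sarita, Neelam, Ishita) there are 3 shares of (1/9)/3 = 1/27 each.
Living: Sarita, Neelam, and Ishita — each takes 1/27.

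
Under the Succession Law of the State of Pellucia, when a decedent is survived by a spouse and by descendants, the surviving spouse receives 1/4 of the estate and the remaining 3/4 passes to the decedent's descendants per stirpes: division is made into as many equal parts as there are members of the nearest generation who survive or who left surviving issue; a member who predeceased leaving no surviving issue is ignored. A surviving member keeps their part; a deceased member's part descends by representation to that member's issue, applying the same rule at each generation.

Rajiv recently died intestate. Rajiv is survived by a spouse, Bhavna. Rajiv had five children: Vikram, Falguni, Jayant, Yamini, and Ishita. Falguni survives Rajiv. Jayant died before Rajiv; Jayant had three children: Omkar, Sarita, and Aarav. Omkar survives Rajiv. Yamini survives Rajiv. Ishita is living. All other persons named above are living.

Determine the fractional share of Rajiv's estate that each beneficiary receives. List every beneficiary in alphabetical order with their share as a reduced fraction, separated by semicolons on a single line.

Aarav 1/20; Bhavna 1/4; Falguni 3/20; Ishita 3/20; Omkar 1/20; Sarita 1/20; Vikram 3/20; Yamini 3/20

Bhavna, as surviving spouse, takes 1/4.
The remaining 3/4 passes to Rajiv's descendants per stirpes.
The 3/4 is divided into 5 equal shares of 3/20 among Vikram, Falguni, Jayant, Yamini, Ishita.
Vikram is living and takes 3/20.
Falguni is living and takes 3/20.
Jayant predeceased; the 3/20 allotted to Jayant's branch passes to Jayant's issue by representation.
The 3/20 is divided into 3 equal shares of 1/20 among Omkar, Sarita, Aarav.
Omkar is living and takes 1/20.
Sarita is living and takes 1/20.
Aarav is living and takes 1/20.
Yamini is living and takes 3/20.
Ishita is living and takes 3/20.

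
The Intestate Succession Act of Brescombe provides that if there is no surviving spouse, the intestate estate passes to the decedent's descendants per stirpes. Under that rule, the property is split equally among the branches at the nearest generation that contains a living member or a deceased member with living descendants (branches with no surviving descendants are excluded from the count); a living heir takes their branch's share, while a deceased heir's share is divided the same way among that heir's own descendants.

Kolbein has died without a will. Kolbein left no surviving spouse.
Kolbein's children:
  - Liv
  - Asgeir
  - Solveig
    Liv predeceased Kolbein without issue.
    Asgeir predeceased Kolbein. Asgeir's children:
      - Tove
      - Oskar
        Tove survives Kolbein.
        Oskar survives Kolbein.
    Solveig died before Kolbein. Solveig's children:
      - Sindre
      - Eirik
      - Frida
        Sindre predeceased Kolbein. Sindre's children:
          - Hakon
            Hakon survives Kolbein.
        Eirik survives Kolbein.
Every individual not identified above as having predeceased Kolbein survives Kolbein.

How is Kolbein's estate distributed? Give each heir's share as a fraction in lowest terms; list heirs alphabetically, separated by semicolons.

There is no surviving spouse, so the entire estate passes to Kolbein's descendants per stirpes.
Liv left no surviving issue, so that branch lapses and is disregarded.
The estate is divided into 2 equal shares of 1/2 among Asgeir, Solveig.
Asgeir predeceased; the 1/2 allotted to Asgeir's branch passes to Asgeir's issue by representation.
The 1/2 is divided into 2 equal shares of 1/4 among Tove, Oskar.
Tove is living and takes 1/4.
Oskar is living and takes 1/4.
Solveig predeceased; the 1/2 allotted to Solveig's branch passes to Solveig's issue by representation.
The 1/2 is divided into 3 equal shares of 1/6 among Sindre, Eirik, Frida.
Sindre predeceased; the 1/6 allotted to Sindre's branch passes to Sindre's issue by representation.
Hakon is the sole taker at this level and receives the full 1/6.
Eirik is living and takes 1/6.
Frida is living and takes 1/6.

Eirik 1/6; Frida 1/6; Hakon 1/6; Oskar 1/4; Tove 1/4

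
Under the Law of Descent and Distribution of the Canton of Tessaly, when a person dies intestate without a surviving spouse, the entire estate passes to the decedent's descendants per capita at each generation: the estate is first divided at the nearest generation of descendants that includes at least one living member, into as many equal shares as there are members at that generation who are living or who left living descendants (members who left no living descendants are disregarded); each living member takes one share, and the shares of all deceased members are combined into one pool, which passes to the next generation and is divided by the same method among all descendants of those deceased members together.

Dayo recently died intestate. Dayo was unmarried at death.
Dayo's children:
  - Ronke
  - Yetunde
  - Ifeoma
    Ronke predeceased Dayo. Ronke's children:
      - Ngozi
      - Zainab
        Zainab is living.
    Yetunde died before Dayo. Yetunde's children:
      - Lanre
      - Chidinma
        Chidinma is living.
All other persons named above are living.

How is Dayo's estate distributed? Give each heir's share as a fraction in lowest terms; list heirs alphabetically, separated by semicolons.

Chidinma 1/6; Ifeoma 1/3; Lanre 1/6; Ngozi 1/6; Zainab 1/6

There is no surviving spouse, so the entire estate passes to Dayo's descendants per capita at each generation.
At generation 1 (Ronke, Yetunde, Ifeoma) there are 3 shares of (1)/3 = 1/3 each.
Living: Ifeoma — each takes 1/3.
Deceased: Ronke and Yetunde. Their combined 2/3 is pooled and carried to generation 2.
At generation 2 (Ngozi, Zainab, Lanre, Chidinma) there are 4 shares of (2/3)/4 = 1/6 each.
Living: Ngozi, Zainab, Lanre, and Chidinma — each takes 1/6.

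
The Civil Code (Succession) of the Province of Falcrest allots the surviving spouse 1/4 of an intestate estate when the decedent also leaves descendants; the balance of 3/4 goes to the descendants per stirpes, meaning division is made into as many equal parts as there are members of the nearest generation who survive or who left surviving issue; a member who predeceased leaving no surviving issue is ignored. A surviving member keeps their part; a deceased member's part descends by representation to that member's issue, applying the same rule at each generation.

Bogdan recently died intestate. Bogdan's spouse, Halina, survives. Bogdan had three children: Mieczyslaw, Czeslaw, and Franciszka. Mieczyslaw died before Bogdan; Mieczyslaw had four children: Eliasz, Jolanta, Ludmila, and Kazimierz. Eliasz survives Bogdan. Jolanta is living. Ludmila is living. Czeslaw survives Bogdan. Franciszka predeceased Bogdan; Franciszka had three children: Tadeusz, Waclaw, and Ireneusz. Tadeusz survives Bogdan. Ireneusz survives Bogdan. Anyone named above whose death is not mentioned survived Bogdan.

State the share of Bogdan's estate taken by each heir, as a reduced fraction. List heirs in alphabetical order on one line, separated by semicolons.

Halina, as surviving spouse, takes 1/4.
The remaining 3/4 passes to Bogdan's descendants per stirpes.
The 3/4 is divided into 3 equal shares of 1/4 among Mieczyslaw, Czeslaw, Franciszka.
Mieczyslaw predeceased; the 1/4 allotted to Mieczyslaw's branch passes to Mieczyslaw's issue by representation.
The 1/4 is divided into 4 equal shares of 1/16 among Eliasz, Jolanta, Ludmila, Kazimierz.
Eliasz is living and takes 1/16.
Jolanta is living and takes 1/16.
Ludmila is living and takes 1/16.
Kazimierz is living and takes 1/16.
Czeslaw is living and takes 1/4.
Franciszka predeceased; the 1/4 allotted to Franciszka's branch passes to Franciszka's issue by representation.
The 1/4 is divided into 3 equal shares of 1/12 among Tadeusz, Waclaw, Ireneusz.
Tadeusz is living and takes 1/12.
Waclaw is living and takes 1/12.
Ireneusz is living and takes 1/12.

Czeslaw 1/4; Eliasz 1/16; Halina 1/4; Ireneusz 1/12; Jolanta 1/16; Kazimierz 1/16; Ludmila 1/16; Tadeusz 1/12; Waclaw 1/12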